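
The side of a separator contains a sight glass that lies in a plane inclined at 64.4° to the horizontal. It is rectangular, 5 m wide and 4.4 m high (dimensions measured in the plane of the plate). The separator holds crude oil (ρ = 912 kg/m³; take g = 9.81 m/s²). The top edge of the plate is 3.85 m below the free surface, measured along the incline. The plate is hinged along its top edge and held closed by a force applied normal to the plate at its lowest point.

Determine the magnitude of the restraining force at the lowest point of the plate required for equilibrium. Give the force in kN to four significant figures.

P ≈ 602.0 kN

γ = ρg = 912 × 9.81 / 1000 = 8.94672 kN/m³.
Let θ = 64.4° be the plate's angle to the horizontal; measure y along the incline from where the plane meets the free surface. Vertical depth h = y·sinθ with sinθ = 0.901833.
The centroid lies 4.4/2 = 2.2 m below the top edge, so y_c = 3.85 + 2.2 = 6.05 m and h_c = 6.05 × 0.901833 = 5.45609 m.
A = 5 × 4.4 = 22 m².
Resultant F = γ·h_c·A = 8.94672 × 5.45609 × 22 = 1073.91 kN.
I_c = b·h³/12 = 5 × 4.4³/12 = 35.4933 m⁴.
Centre of pressure: y_p = y_c + I_c/(y_c·A) = 6.05 + 35.4933/(6.05 × 22) = 6.05 + 0.266666 = 6.31667 m along the plane.
The resultant acts 2.2 + 0.266666 = 2.46667 m (along the plate) below the hinge at the top edge, so the moment about the hinge is M = F × 2.46667 = 1073.91 × 2.46667 = 2648.98 kN·m.
A normal force at the bottom, 4.4 m from the hinge, must supply this moment: P = 2648.98/4.4 = 602.041 kN.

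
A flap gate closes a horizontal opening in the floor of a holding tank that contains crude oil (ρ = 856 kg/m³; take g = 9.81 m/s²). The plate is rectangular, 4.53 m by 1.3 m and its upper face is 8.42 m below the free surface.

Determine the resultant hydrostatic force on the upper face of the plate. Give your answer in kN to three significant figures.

γ = ρg = 856 × 9.81 / 1000 = 8.39736 kN/m³.
The plate is horizontal, so pressure is uniform at p = γ·h = 8.39736 × 8.42 = 70.7058 kN/m².
A = 4.53 × 1.3 = 5.889 m².
F = p·A = 70.7058 × 5.889 = 416.386 kN.

F ≈ 416 kN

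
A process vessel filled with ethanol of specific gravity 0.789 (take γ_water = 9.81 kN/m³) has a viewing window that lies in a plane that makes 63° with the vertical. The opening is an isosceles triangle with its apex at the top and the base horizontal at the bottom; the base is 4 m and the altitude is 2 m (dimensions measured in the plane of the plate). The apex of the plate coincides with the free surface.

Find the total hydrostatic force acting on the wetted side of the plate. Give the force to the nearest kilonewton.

F ≈ 19 kN

γ = 0.789 × 9.81 = 7.74009 kN/m³.
The plate makes 63° with the vertical, i.e. θ = 90° − 63° = 27° to the horizontal. Measuring y along the incline from the free-surface line, vertical depth h = y·sinθ with sinθ = 0.453990.
With the apex up, the centroid sits 2h/3 = 2 × 2/3 = 1.33333 m below the apex, so y_c = 1.33333 m and h_c = 1.33333 × 0.453990 = 0.605318 m.
A = ½ × 4 × 2 = 4 m².
Resultant F = γ·h_c·A = 7.74009 × 0.605318 × 4 = 18.7409 kN.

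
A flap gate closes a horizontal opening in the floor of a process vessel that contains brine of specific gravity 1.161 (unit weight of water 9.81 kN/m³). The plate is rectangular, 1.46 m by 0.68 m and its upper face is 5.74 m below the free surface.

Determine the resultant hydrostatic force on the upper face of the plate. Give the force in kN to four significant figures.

F ≈ 64.90 kN

γ = 1.161 × 9.81 = 11.38941 kN/m³.
The plate is horizontal, so pressure is uniform at p = γ·h = 11.38941 × 5.74 = 65.3752 kN/m².
A = 1.46 × 0.68 = 0.9928 m².
F = p·A = 65.3752 × 0.9928 = 64.9045 kN.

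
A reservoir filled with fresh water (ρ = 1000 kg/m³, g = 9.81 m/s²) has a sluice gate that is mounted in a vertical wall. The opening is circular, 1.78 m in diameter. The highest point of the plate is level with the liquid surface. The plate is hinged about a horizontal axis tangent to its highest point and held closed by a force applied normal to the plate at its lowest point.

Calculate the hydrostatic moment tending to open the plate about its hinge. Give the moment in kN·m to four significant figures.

M ≈ 24.17 kN·m

γ = ρg = 1000 × 9.81 = 9810 N/m³ = 9.81 kN/m³.
The centroid is at the centre, 0.89 m below the top of the plate, so the centroid depth is h_c = 0.89 m.
A = π(0.89)² = 2.48846 m².
Resultant F = γ·h_c·A = 9.81 × 0.89 × 2.48846 = 21.7265 kN.
I_c = πr⁴/4 = π × 0.89⁴/4 = 0.492776 m⁴.
Centre of pressure: y_p = y_c + I_c/(y_c·A) = 0.89 + 0.492776/(0.89 × 2.48846) = 0.89 + 0.222499 = 1.1125 m along the plane.
The resultant acts 0.89 + 0.222499 = 1.1125 m (along the plate) below the hinge at the top edge, so the moment about the hinge is M = F × 1.1125 = 21.7265 × 1.1125 = 24.1707 kN·m.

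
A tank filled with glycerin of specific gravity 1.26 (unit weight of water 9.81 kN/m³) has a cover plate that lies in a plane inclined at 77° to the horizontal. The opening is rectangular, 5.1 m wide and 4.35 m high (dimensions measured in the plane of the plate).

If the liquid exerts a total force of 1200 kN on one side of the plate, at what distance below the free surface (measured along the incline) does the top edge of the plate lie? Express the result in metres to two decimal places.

y_top ≈ 2.32 m

γ = 1.26 × 9.81 = 12.3606 kN/m³.
A = 5.1 × 4.35 = 22.185 m².
From F = γ·h_c·A, the centroid depth is h_c = 1200/(12.3606 × 22.185) = 4.37605 m.
Let θ = 77° be the plate's angle to the horizontal; measure y along the incline from where the plane meets the free surface. Vertical depth h = y·sinθ with sinθ = 0.974370.
Along the incline, y_c = h_c/sinθ = 4.37605/0.974370 = 4.49116 m.
The centroid lies 4.35/2 = 2.175 m below the top edge, so the top edge sits at y_top = 4.49116 − 2.175 = 2.31616 m along the incline.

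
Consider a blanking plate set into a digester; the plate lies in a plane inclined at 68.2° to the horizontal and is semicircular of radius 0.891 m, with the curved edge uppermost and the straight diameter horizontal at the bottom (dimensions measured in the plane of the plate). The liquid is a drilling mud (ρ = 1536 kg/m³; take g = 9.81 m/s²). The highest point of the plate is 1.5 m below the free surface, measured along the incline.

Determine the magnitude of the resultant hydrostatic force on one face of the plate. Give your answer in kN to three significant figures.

F ≈ 35.1 kN

γ = ρg = 1536 × 9.81 / 1000 = 15.06816 kN/m³.
Let θ = 68.2° be the plate's angle to the horizontal; measure y along the incline from where the plane meets the free surface. Vertical depth h = y·sinθ with sinθ = 0.928486.
The centroid lies 4r/(3π) = 0.378152 m above the diameter, so r − 4r/(3π) = 0.891 − 0.378152 = 0.512848 m below the topmost point, so y_c = 1.5 + 0.512848 = 2.01285 m and h_c = 2.01285 × 0.928486 = 1.8689 m.
A = πr²/2 = π × 0.891²/2 = 1.24703 m².
Resultant F = γ·h_c·A = 15.06816 × 1.8689 × 1.24703 = 35.1175 kN.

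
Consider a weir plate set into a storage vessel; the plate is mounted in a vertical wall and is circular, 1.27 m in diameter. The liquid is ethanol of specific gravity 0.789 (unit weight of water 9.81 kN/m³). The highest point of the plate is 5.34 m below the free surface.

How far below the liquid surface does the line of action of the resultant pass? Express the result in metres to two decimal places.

h_p = 5.99 m

γ = 0.789 × 9.81 = 7.74009 kN/m³.
The centroid is at the centre, 0.635 m below the top of the plate, so the centroid depth is h_c = 5.34 + 0.635 = 5.975 m.
A = π(0.635)² = 1.26677 m².
Resultant F = γ·h_c·A = 7.74009 × 5.975 × 1.26677 = 58.5844 kN.
I_c = πr⁴/4 = π × 0.635⁴/4 = 0.127698 m⁴.
Centre of pressure: y_p = y_c + I_c/(y_c·A) = 5.975 + 0.127698/(5.975 × 1.26677) = 5.975 + 0.0168713 = 5.99187 m along the plane.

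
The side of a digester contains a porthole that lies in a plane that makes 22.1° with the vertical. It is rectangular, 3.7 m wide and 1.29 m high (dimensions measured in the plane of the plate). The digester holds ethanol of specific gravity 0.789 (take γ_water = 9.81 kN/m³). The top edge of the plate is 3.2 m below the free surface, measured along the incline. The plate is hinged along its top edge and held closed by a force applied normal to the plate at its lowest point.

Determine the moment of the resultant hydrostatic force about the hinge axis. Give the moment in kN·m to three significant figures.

γ = 0.789 × 9.81 = 7.74009 kN/m³.
The plate makes 22.1° with the vertical, i.e. θ = 90° − 22.1° = 67.9° to the horizontal. Measuring y along the incline from the free-surface line, vertical depth h = y·sinθ with sinθ = 0.926529.
The centroid lies 1.29/2 = 0.645 m below the top edge, so y_c = 3.2 + 0.645 = 3.845 m and h_c = 3.845 × 0.926529 = 3.5625 m.
A = 3.7 × 1.29 = 4.773 m².
Resultant F = γ·h_c·A = 7.74009 × 3.5625 × 4.773 = 131.611 kN.
I_c = b·h³/12 = 3.7 × 1.29³/12 = 0.661896 m⁴.
Centre of pressure: y_p = y_c + I_c/(y_c·A) = 3.845 + 0.661896/(3.845 × 4.773) = 3.845 + 0.0360663 = 3.88107 m along the plane.
The resultant acts 0.645 + 0.0360663 = 0.681066 m (along the plate) below the hinge at the top edge, so the moment about the hinge is M = F × 0.681066 = 131.611 × 0.681066 = 89.6358 kN·m.

M ≈ 89.6 kN·m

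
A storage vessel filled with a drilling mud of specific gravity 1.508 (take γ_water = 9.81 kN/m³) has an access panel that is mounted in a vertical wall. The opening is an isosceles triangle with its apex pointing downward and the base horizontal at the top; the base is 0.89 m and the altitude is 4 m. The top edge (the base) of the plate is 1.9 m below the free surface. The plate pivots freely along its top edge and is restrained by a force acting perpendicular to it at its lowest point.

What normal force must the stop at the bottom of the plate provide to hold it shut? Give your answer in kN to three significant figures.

γ = 1.508 × 9.81 = 14.79348 kN/m³.
With the apex down, the centroid sits h/3 = 4/3 = 1.33333 m below the base (the top edge), so the centroid depth is h_c = 1.9 + 1.33333 = 3.23333 m.
A = ½ × 0.89 × 4 = 1.78 m².
Resultant F = γ·h_c·A = 14.79348 × 3.23333 × 1.78 = 85.1413 kN.
I_c = b·h³/36 = 0.89 × 4³/36 = 1.58222 m⁴.
Centre of pressure: y_p = y_c + I_c/(y_c·A) = 3.23333 + 1.58222/(3.23333 × 1.78) = 3.23333 + 0.274914 = 3.50824 m along the plane.
The resultant acts 1.33333 + 0.274914 = 1.60824 m (along the plate) below the hinge at the top edge, so the moment about the hinge is M = F × 1.60824 = 85.1413 × 1.60824 = 136.928 kN·m.
A normal force at the bottom, 4 m from the hinge, must supply this moment: P = 136.928/4 = 34.232 kN.

P ≈ 34.2 kN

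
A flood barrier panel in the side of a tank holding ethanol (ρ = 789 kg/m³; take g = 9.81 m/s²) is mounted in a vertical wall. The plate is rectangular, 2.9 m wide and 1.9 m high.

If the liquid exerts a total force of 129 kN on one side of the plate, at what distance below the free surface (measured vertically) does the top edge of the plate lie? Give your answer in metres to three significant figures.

d_top ≈ 2.07 m

γ = ρg = 789 × 9.81 / 1000 = 7.74009 kN/m³.
A = 2.9 × 1.9 = 5.51 m².
From F = γ·h_c·A, the centroid depth is h_c = 129/(7.74009 × 5.51) = 3.02477 m.
The centroid lies 1.9/2 = 0.95 m below the top edge, so the top edge sits at h_top = 3.02477 − 0.95 = 2.07477 m below the surface.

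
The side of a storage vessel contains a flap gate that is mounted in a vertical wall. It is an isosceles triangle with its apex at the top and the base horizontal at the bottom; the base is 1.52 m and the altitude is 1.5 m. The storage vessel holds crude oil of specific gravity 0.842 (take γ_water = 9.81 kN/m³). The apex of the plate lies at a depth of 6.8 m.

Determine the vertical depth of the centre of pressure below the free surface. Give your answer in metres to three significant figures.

h_p = 7.82 m

γ = 0.842 × 9.81 = 8.26002 kN/m³.
With the apex up, the centroid sits 2h/3 = 2 × 1.5/3 = 1 m below the apex, so the centroid depth is h_c = 6.8 + 1 = 7.8 m.
A = ½ × 1.52 × 1.5 = 1.14 m².
Resultant F = γ·h_c·A = 8.26002 × 7.8 × 1.14 = 73.4481 kN.
I_c = b·h³/36 = 1.52 × 1.5³/36 = 0.1425 m⁴.
Centre of pressure: y_p = y_c + I_c/(y_c·A) = 7.8 + 0.1425/(7.8 × 1.14) = 7.8 + 0.0160256 = 7.81603 m along the plane.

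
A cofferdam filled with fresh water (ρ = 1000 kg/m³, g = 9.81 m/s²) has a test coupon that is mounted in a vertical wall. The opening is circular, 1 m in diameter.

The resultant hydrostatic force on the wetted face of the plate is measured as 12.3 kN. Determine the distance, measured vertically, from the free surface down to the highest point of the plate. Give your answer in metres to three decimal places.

γ = ρg = 1000 × 9.81 = 9810 N/m³ = 9.81 kN/m³.
A = π(0.5)² = 0.785398 m².
From F = γ·h_c·A, the centroid depth is h_c = 12.3/(9.81 × 0.785398) = 1.59642 m.
The centroid is at the centre, 0.5 m below the top of the plate, so the highest point sits at h_top = 1.59642 − 0.5 = 1.09642 m below the surface.

d_top ≈ 1.096 m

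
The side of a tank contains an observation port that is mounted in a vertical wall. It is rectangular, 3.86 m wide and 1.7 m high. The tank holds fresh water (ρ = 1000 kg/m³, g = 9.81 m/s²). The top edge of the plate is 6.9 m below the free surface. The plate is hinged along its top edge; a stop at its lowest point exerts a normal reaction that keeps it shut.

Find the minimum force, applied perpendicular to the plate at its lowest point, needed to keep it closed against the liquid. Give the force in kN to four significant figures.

γ = ρg = 1000 × 9.81 = 9810 N/m³ = 9.81 kN/m³.
The centroid lies 1.7/2 = 0.85 m below the top edge, so the centroid depth is h_c = 6.9 + 0.85 = 7.75 m.
A = 3.86 × 1.7 = 6.562 m².
Resultant F = γ·h_c·A = 9.81 × 7.75 × 6.562 = 498.892 kN.
I_c = b·h³/12 = 3.86 × 1.7³/12 = 1.58035 m⁴.
Centre of pressure: y_p = y_c + I_c/(y_c·A) = 7.75 + 1.58035/(7.75 × 6.562) = 7.75 + 0.0310753 = 7.78108 m along the plane.
The resultant acts 0.85 + 0.0310753 = 0.881075 m (along the plate) below the hinge at the top edge, so the moment about the hinge is M = F × 0.881075 = 498.892 × 0.881075 = 439.561 kN·m.
A normal force at the bottom, 1.7 m from the hinge, must supply this moment: P = 439.561/1.7 = 258.565 kN.

P ≈ 258.6 kN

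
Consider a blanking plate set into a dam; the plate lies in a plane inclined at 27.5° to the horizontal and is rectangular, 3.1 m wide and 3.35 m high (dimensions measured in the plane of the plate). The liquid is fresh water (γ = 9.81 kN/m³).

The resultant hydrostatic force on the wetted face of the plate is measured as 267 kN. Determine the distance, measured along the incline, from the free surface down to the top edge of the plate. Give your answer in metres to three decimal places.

y_top ≈ 4.001 m

γ = 9.81 kN/m³.
A = 3.1 × 3.35 = 10.385 m².
From F = γ·h_c·A, the centroid depth is h_c = 267/(9.81 × 10.385) = 2.62081 m.
Let θ = 27.5° be the plate's angle to the horizontal; measure y along the incline from where the plane meets the free surface. Vertical depth h = y·sinθ with sinθ = 0.461749.
Along the incline, y_c = h_c/sinθ = 2.62081/0.461749 = 5.67583 m.
The centroid lies 3.35/2 = 1.675 m below the top edge, so the top edge sits at y_top = 5.67583 − 1.675 = 4.00083 m along the incline.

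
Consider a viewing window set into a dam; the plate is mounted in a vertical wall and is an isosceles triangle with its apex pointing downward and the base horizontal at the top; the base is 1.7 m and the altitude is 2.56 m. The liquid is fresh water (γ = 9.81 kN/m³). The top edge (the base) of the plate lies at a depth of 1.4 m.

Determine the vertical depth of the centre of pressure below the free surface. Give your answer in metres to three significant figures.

h_p = 2.41 m

γ = 9.81 kN/m³.
With the apex down, the centroid sits h/3 = 2.56/3 = 0.853333 m below the base (the top edge), so the centroid depth is h_c = 1.4 + 0.853333 = 2.25333 m.
A = ½ × 1.7 × 2.56 = 2.176 m².
Resultant F = γ·h_c·A = 9.81 × 2.25333 × 2.176 = 48.1008 kN.
I_c = b·h³/36 = 1.7 × 2.56³/36 = 0.792257 m⁴.
Centre of pressure: y_p = y_c + I_c/(y_c·A) = 2.25333 + 0.792257/(2.25333 × 2.176) = 2.25333 + 0.161578 = 2.41491 m along the plane.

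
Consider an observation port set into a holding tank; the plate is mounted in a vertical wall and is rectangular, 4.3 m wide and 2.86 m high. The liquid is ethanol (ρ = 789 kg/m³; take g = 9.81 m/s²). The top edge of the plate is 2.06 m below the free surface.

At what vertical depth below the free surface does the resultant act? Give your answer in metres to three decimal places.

h_p = 3.685 m

γ = ρg = 789 × 9.81 / 1000 = 7.74009 kN/m³.
The centroid lies 2.86/2 = 1.43 m below the top edge, so the centroid depth is h_c = 2.06 + 1.43 = 3.49 m.
A = 4.3 × 2.86 = 12.298 m².
Resultant F = γ·h_c·A = 7.74009 × 3.49 × 12.298 = 332.205 kN.
I_c = b·h³/12 = 4.3 × 2.86³/12 = 8.38273 m⁴.
Centre of pressure: y_p = y_c + I_c/(y_c·A) = 3.49 + 8.38273/(3.49 × 12.298) = 3.49 + 0.19531 = 3.68531 m along the plane.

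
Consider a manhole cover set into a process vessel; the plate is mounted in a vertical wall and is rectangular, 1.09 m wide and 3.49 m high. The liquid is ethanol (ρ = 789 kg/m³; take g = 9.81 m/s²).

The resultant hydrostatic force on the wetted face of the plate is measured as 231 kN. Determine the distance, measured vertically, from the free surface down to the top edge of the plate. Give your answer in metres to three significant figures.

γ = ρg = 789 × 9.81 / 1000 = 7.74009 kN/m³.
A = 1.09 × 3.49 = 3.8041 m².
From F = γ·h_c·A, the centroid depth is h_c = 231/(7.74009 × 3.8041) = 7.84538 m.
The centroid lies 3.49/2 = 1.745 m below the top edge, so the top edge sits at h_top = 7.84538 − 1.745 = 6.10038 m below the surface.

d_top ≈ 6.10 m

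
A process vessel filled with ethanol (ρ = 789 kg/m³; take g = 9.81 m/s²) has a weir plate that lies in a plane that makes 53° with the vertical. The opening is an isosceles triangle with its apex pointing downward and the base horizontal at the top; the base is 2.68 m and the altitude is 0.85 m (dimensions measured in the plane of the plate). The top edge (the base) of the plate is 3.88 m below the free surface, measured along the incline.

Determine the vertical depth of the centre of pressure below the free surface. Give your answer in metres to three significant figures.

γ = ρg = 789 × 9.81 / 1000 = 7.74009 kN/m³.
The plate makes 53° with the vertical, i.e. θ = 90° − 53° = 37° to the horizontal. Measuring y along the incline from the free-surface line, vertical depth h = y·sinθ with sinθ = 0.601815.
With the apex down, the centroid sits h/3 = 0.85/3 = 0.283333 m below the base (the top edge), so y_c = 3.88 + 0.283333 = 4.16333 m and h_c = 4.16333 × 0.601815 = 2.50555 m.
A = ½ × 2.68 × 0.85 = 1.139 m².
Resultant F = γ·h_c·A = 7.74009 × 2.50555 × 1.139 = 22.0888 kN.
I_c = b·h³/36 = 2.68 × 0.85³/36 = 0.0457182 m⁴.
Centre of pressure: y_p = y_c + I_c/(y_c·A) = 4.16333 + 0.0457182/(4.16333 × 1.139) = 4.16333 + 0.00964106 = 4.17297 m along the plane.
Vertically, h_p = y_p·sinθ = 4.17297 × 0.601815 = 2.51136 m.

h_p = 2.51 m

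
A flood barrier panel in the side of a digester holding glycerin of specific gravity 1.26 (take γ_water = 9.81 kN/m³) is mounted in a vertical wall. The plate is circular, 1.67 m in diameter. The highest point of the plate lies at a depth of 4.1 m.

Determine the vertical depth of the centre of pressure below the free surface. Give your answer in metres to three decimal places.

h_p = 4.970 m

γ = 1.26 × 9.81 = 12.3606 kN/m³.
The centroid is at the centre, 0.835 m below the top of the plate, so the centroid depth is h_c = 4.1 + 0.835 = 4.935 m.
A = π(0.835)² = 2.1904 m².
Resultant F = γ·h_c·A = 12.3606 × 4.935 × 2.1904 = 133.613 kN.
I_c = πr⁴/4 = π × 0.835⁴/4 = 0.3818 m⁴.
Centre of pressure: y_p = y_c + I_c/(y_c·A) = 4.935 + 0.3818/(4.935 × 2.1904) = 4.935 + 0.0353204 = 4.97032 m along the plane.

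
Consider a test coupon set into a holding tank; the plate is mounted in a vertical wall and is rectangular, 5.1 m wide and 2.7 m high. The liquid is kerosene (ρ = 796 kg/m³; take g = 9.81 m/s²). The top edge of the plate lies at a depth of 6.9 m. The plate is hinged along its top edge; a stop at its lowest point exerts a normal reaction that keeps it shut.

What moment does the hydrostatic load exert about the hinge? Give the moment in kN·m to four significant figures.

γ = ρg = 796 × 9.81 / 1000 = 7.80876 kN/m³.
The centroid lies 2.7/2 = 1.35 m below the top edge, so the centroid depth is h_c = 6.9 + 1.35 = 8.25 m.
A = 5.1 × 2.7 = 13.77 m².
Resultant F = γ·h_c·A = 7.80876 × 8.25 × 13.77 = 887.095 kN.
I_c = b·h³/12 = 5.1 × 2.7³/12 = 8.36528 m⁴.
Centre of pressure: y_p = y_c + I_c/(y_c·A) = 8.25 + 8.36528/(8.25 × 13.77) = 8.25 + 0.0736364 = 8.32364 m along the plane.
The resultant acts 1.35 + 0.0736364 = 1.42364 m (along the plate) below the hinge at the top edge, so the moment about the hinge is M = F × 1.42364 = 887.095 × 1.42364 = 1262.9 kN·m.

M ≈ 1263 kN·m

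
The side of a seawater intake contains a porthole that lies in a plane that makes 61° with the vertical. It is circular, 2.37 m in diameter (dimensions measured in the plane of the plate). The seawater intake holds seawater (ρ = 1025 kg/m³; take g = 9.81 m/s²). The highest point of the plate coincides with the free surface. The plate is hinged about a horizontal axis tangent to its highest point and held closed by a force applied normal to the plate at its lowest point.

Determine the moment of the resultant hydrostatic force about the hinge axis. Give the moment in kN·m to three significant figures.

M ≈ 37.7 kN·m

γ = ρg = 1025 × 9.81 / 1000 = 10.05525 kN/m³.
The plate makes 61° with the vertical, i.e. θ = 90° − 61° = 29° to the horizontal. Measuring y along the incline from the free-surface line, vertical depth h = y·sinθ with sinθ = 0.484810.
The centroid is at the centre, 1.185 m below the top of the plate, so y_c = 1.185 m and h_c = 1.185 × 0.484810 = 0.5745 m.
A = π(1.185)² = 4.4115 m².
Resultant F = γ·h_c·A = 10.05525 × 0.5745 × 4.4115 = 25.4841 kN.
I_c = πr⁴/4 = π × 1.185⁴/4 = 1.54869 m⁴.
Centre of pressure: y_p = y_c + I_c/(y_c·A) = 1.185 + 1.54869/(1.185 × 4.4115) = 1.185 + 0.296251 = 1.48125 m along the plane.
The resultant acts 1.185 + 0.296251 = 1.48125 m (along the plate) below the hinge at the top edge, so the moment about the hinge is M = F × 1.48125 = 25.4841 × 1.48125 = 37.7483 kN·m.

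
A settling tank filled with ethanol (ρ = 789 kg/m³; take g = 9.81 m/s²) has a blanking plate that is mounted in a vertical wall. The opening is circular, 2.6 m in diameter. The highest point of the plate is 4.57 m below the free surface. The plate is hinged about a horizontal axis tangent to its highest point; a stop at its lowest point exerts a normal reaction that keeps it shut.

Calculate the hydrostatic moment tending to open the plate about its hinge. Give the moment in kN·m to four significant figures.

γ = ρg = 789 × 9.81 / 1000 = 7.74009 kN/m³.
The centroid is at the centre, 1.3 m below the top of the plate, so the centroid depth is h_c = 4.57 + 1.3 = 5.87 m.
A = π(1.3)² = 5.30929 m².
Resultant F = γ·h_c·A = 7.74009 × 5.87 × 5.30929 = 241.224 kN.
I_c = πr⁴/4 = π × 1.3⁴/4 = 2.24318 m⁴.
Centre of pressure: y_p = y_c + I_c/(y_c·A) = 5.87 + 2.24318/(5.87 × 5.30929) = 5.87 + 0.0719763 = 5.94198 m along the plane.
The resultant acts 1.3 + 0.0719763 = 1.37198 m (along the plate) below the hinge at the top edge, so the moment about the hinge is M = F × 1.37198 = 241.224 × 1.37198 = 330.955 kN·m.

M ≈ 331.0 kN·m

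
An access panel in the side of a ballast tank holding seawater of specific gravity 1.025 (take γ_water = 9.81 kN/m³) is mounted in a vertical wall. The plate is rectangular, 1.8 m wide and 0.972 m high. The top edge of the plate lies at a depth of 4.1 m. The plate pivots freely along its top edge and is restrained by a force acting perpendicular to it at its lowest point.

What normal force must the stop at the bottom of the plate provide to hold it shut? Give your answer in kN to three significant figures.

P ≈ 41.8 kN

γ = 1.025 × 9.81 = 10.05525 kN/m³.
The centroid lies 0.972/2 = 0.486 m below the top edge, so the centroid depth is h_c = 4.1 + 0.486 = 4.586 m.
A = 1.8 × 0.972 = 1.7496 m².
Resultant F = γ·h_c·A = 10.05525 × 4.586 × 1.7496 = 80.68 kN.
I_c = b·h³/12 = 1.8 × 0.972³/12 = 0.13775 m⁴.
Centre of pressure: y_p = y_c + I_c/(y_c·A) = 4.586 + 0.13775/(4.586 × 1.7496) = 4.586 + 0.017168 = 4.60317 m along the plane.
The resultant acts 0.486 + 0.017168 = 0.503168 m (along the plate) below the hinge at the top edge, so the moment about the hinge is M = F × 0.503168 = 80.68 × 0.503168 = 40.5956 kN·m.
A normal force at the bottom, 0.972 m from the hinge, must supply this moment: P = 40.5956/0.972 = 41.765 kN.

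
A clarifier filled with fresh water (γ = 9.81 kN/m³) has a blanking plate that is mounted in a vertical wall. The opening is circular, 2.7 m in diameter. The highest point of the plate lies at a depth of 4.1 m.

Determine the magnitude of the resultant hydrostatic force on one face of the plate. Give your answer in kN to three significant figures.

γ = 9.81 kN/m³.
The centroid is at the centre, 1.35 m below the top of the plate, so the centroid depth is h_c = 4.1 + 1.35 = 5.45 m.
A = π(1.35)² = 5.72555 m².
Resultant F = γ·h_c·A = 9.81 × 5.45 × 5.72555 = 306.114 kN.

F ≈ 306 kN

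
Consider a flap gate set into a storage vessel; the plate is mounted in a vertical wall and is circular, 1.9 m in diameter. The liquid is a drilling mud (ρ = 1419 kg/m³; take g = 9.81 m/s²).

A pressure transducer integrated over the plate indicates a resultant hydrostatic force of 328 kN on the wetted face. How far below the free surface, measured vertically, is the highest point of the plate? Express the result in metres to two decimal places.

d_top ≈ 7.36 m

γ = ρg = 1419 × 9.81 / 1000 = 13.92039 kN/m³.
A = π(0.95)² = 2.83529 m².
From F = γ·h_c·A, the centroid depth is h_c = 328/(13.92039 × 2.83529) = 8.31046 m.
The centroid is at the centre, 0.95 m below the top of the plate, so the highest point sits at h_top = 8.31046 − 0.95 = 7.36046 m below the surface.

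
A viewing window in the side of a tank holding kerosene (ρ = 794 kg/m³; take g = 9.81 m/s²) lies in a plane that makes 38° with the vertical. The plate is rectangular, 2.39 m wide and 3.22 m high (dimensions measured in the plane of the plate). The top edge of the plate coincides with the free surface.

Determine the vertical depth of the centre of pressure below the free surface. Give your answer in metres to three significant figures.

h_p = 1.69 m

γ = ρg = 794 × 9.81 / 1000 = 7.78914 kN/m³.
The plate makes 38° with the vertical, i.e. θ = 90° − 38° = 52° to the horizontal. Measuring y along the incline from the free-surface line, vertical depth h = y·sinθ with sinθ = 0.788011.
The centroid lies 3.22/2 = 1.61 m below the top edge, so y_c = 1.61 m and h_c = 1.61 × 0.788011 = 1.2687 m.
A = 2.39 × 3.22 = 7.6958 m².
Resultant F = γ·h_c·A = 7.78914 × 1.2687 × 7.6958 = 76.0505 kN.
I_c = b·h³/12 = 2.39 × 3.22³/12 = 6.64943 m⁴.
Centre of pressure: y_p = y_c + I_c/(y_c·A) = 1.61 + 6.64943/(1.61 × 7.6958) = 1.61 + 0.536667 = 2.14667 m along the plane.
Vertically, h_p = y_p·sinθ = 2.14667 × 0.788011 = 1.6916 m.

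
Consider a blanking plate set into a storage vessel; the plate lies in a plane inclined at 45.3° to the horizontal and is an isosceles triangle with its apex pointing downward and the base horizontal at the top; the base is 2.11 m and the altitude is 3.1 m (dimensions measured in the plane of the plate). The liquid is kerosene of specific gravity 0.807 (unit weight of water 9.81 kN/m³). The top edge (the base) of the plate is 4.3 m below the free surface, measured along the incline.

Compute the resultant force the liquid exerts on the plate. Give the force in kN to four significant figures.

F ≈ 98.15 kN

γ = 0.807 × 9.81 = 7.91667 kN/m³.
Let θ = 45.3° be the plate's angle to the horizontal; measure y along the incline from where the plane meets the free surface. Vertical depth h = y·sinθ with sinθ = 0.710799.
With the apex down, the centroid sits h/3 = 3.1/3 = 1.03333 m below the base (the top edge), so y_c = 4.3 + 1.03333 = 5.33333 m and h_c = 5.33333 × 0.710799 = 3.79093 m.
A = ½ × 2.11 × 3.1 = 3.2705 m².
Resultant F = γ·h_c·A = 7.91667 × 3.79093 × 3.2705 = 98.1527 kN.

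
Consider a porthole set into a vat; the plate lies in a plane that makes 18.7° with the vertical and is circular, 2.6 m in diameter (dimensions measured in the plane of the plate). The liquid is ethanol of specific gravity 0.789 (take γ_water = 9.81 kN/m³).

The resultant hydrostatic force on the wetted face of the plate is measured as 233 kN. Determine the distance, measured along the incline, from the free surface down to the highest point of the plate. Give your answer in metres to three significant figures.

γ = 0.789 × 9.81 = 7.74009 kN/m³.
A = π(1.3)² = 5.30929 m².
From F = γ·h_c·A, the centroid depth is h_c = 233/(7.74009 × 5.30929) = 5.66987 m.
The plate makes 18.7° with the vertical, i.e. θ = 90° − 18.7° = 71.3° to the horizontal. Measuring y along the incline from the free-surface line, vertical depth h = y·sinθ with sinθ = 0.947210.
Along the incline, y_c = h_c/sinθ = 5.66987/0.947210 = 5.98586 m.
The centroid is at the centre, 1.3 m below the top of the plate, so the highest point sits at y_top = 5.98586 − 1.3 = 4.68586 m along the incline.

y_top ≈ 4.69 m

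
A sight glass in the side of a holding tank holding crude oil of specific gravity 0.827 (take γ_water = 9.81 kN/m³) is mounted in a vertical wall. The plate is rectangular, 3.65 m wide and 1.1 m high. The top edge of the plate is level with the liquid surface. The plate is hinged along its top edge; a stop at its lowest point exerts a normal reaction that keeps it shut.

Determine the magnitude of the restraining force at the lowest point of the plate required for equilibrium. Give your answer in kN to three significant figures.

P ≈ 11.9 kN

γ = 0.827 × 9.81 = 8.11287 kN/m³.
The centroid lies 1.1/2 = 0.55 m below the top edge, so the centroid depth is h_c = 0.55 m.
A = 3.65 × 1.1 = 4.015 m².
Resultant F = γ·h_c·A = 8.11287 × 0.55 × 4.015 = 17.9152 kN.
I_c = b·h³/12 = 3.65 × 1.1³/12 = 0.404846 m⁴.
Centre of pressure: y_p = y_c + I_c/(y_c·A) = 0.55 + 0.404846/(0.55 × 4.015) = 0.55 + 0.183333 = 0.733333 m along the plane.
The resultant acts 0.55 + 0.183333 = 0.733333 m (along the plate) below the hinge at the top edge, so the moment about the hinge is M = F × 0.733333 = 17.9152 × 0.733333 = 13.1378 kN·m.
A normal force at the bottom, 1.1 m from the hinge, must supply this moment: P = 13.1378/1.1 = 11.9435 kN.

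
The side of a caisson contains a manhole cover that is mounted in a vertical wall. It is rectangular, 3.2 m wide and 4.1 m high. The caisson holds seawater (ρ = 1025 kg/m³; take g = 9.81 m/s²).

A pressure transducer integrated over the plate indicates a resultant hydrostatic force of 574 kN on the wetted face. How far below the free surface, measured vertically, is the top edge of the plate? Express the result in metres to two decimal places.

γ = ρg = 1025 × 9.81 / 1000 = 10.05525 kN/m³.
A = 3.2 × 4.1 = 13.12 m².
From F = γ·h_c·A, the centroid depth is h_c = 574/(10.05525 × 13.12) = 4.35096 m.
The centroid lies 4.1/2 = 2.05 m below the top edge, so the top edge sits at h_top = 4.35096 − 2.05 = 2.30096 m below the surface.

d_top ≈ 2.30 m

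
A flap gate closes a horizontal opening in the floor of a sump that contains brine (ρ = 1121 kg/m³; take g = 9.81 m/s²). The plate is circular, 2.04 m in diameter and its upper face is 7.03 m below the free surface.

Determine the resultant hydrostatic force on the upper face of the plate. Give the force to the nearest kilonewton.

F ≈ 253 kN

γ = ρg = 1121 × 9.81 / 1000 = 10.99701 kN/m³.
The plate is horizontal, so pressure is uniform at p = γ·h = 10.99701 × 7.03 = 77.309 kN/m².
A = π(1.02)² = 3.26851 m².
F = p·A = 77.309 × 3.26851 = 252.685 kN.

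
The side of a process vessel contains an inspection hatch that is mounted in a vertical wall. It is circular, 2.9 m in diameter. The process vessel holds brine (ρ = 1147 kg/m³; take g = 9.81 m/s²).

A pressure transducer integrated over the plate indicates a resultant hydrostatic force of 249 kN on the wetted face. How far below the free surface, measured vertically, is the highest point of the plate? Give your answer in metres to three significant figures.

d_top ≈ 1.90 m

γ = ρg = 1147 × 9.81 / 1000 = 11.25207 kN/m³.
A = π(1.45)² = 6.6052 m².
From F = γ·h_c·A, the centroid depth is h_c = 249/(11.25207 × 6.6052) = 3.35028 m.
The centroid is at the centre, 1.45 m below the top of the plate, so the highest point sits at h_top = 3.35028 − 1.45 = 1.90028 m below the surface.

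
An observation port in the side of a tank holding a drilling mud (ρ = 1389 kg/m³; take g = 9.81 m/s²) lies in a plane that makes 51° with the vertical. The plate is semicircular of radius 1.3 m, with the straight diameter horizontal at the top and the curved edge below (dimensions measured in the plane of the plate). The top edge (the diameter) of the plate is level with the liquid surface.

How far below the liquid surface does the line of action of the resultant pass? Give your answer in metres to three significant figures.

γ = ρg = 1389 × 9.81 / 1000 = 13.62609 kN/m³.
The plate makes 51° with the vertical, i.e. θ = 90° − 51° = 39° to the horizontal. Measuring y along the incline from the free-surface line, vertical depth h = y·sinθ with sinθ = 0.629320.
The centroid of a semicircle lies 4r/(3π) = 0.551737 m from the diameter, here below the top edge, so y_c = 0.551737 m and h_c = 0.551737 × 0.629320 = 0.347219 m.
A = πr²/2 = π × 1.3²/2 = 2.65465 m².
Resultant F = γ·h_c·A = 13.62609 × 0.347219 × 2.65465 = 12.5598 kN.
I_c = (π/8 − 8/(9π))·r⁴ = 0.109757 × 1.3⁴ = 0.313477 m⁴.
Centre of pressure: y_p = y_c + I_c/(y_c·A) = 0.551737 + 0.313477/(0.551737 × 2.65465) = 0.551737 + 0.214026 = 0.765763 m along the plane.
Vertically, h_p = y_p·sinθ = 0.765763 × 0.629320 = 0.48191 m.

h_p = 0.482 m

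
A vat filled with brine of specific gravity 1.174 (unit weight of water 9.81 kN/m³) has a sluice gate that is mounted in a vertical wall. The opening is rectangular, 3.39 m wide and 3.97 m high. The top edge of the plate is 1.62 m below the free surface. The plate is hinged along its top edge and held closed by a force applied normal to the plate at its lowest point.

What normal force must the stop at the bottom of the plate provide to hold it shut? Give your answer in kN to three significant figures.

γ = 1.174 × 9.81 = 11.51694 kN/m³.
The centroid lies 3.97/2 = 1.985 m below the top edge, so the centroid depth is h_c = 1.62 + 1.985 = 3.605 m.
A = 3.39 × 3.97 = 13.4583 m².
Resultant F = γ·h_c·A = 11.51694 × 3.605 × 13.4583 = 558.769 kN.
I_c = b·h³/12 = 3.39 × 3.97³/12 = 17.6762 m⁴.
Centre of pressure: y_p = y_c + I_c/(y_c·A) = 3.605 + 17.6762/(3.605 × 13.4583) = 3.605 + 0.364329 = 3.96933 m along the plane.
The resultant acts 1.985 + 0.364329 = 2.34933 m (along the plate) below the hinge at the top edge, so the moment about the hinge is M = F × 2.34933 = 558.769 × 2.34933 = 1312.73 kN·m.
A normal force at the bottom, 3.97 m from the hinge, must supply this moment: P = 1312.73/3.97 = 330.662 kN.

P ≈ 331 kN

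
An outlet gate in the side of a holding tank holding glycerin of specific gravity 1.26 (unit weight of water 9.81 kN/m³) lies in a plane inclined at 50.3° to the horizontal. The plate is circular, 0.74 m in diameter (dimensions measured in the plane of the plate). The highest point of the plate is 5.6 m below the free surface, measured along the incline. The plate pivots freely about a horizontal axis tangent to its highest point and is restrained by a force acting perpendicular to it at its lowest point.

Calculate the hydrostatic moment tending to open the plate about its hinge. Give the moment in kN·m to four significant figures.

γ = 1.26 × 9.81 = 12.3606 kN/m³.
Let θ = 50.3° be the plate's angle to the horizontal; measure y along the incline from where the plane meets the free surface. Vertical depth h = y·sinθ with sinθ = 0.769400.
The centroid is at the centre, 0.37 m below the top of the plate, so y_c = 5.6 + 0.37 = 5.97 m and h_c = 5.97 × 0.769400 = 4.59332 m.
A = π(0.37)² = 0.430084 m².
Resultant F = γ·h_c·A = 12.3606 × 4.59332 × 0.430084 = 24.4185 kN.
I_c = πr⁴/4 = π × 0.37⁴/4 = 0.0147196 m⁴.
Centre of pressure: y_p = y_c + I_c/(y_c·A) = 5.97 + 0.0147196/(5.97 × 0.430084) = 5.97 + 0.00573282 = 5.97573 m along the plane.
The resultant acts 0.37 + 0.00573282 = 0.375733 m (along the plate) below the hinge at the top edge, so the moment about the hinge is M = F × 0.375733 = 24.4185 × 0.375733 = 9.17484 kN·m.

M ≈ 9.175 kN·m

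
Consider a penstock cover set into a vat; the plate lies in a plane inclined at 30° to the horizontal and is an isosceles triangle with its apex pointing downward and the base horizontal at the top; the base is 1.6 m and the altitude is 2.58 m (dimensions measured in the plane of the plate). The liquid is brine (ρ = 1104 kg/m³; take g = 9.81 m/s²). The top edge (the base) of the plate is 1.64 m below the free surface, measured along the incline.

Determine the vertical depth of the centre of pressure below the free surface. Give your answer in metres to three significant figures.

γ = ρg = 1104 × 9.81 / 1000 = 10.83024 kN/m³.
Let θ = 30° be the plate's angle to the horizontal; measure y along the incline from where the plane meets the free surface. Vertical depth h = y·sinθ with sinθ = 0.500000.
With the apex down, the centroid sits h/3 = 2.58/3 = 0.86 m below the base (the top edge), so y_c = 1.64 + 0.86 = 2.5 m and h_c = 2.5 × 0.500000 = 1.25 m.
A = ½ × 1.6 × 2.58 = 2.064 m².
Resultant F = γ·h_c·A = 10.83024 × 1.25 × 2.064 = 27.942 kN.
I_c = b·h³/36 = 1.6 × 2.58³/36 = 0.763267 m⁴.
Centre of pressure: y_p = y_c + I_c/(y_c·A) = 2.5 + 0.763267/(2.5 × 2.064) = 2.5 + 0.14792 = 2.64792 m along the plane.
Vertically, h_p = y_p·sinθ = 2.64792 × 0.500000 = 1.32396 m.

h_p = 1.32 m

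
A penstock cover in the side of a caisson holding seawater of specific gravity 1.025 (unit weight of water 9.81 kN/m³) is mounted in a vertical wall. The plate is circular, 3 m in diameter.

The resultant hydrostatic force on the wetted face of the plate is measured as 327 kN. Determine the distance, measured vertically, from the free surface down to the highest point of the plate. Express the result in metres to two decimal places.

γ = 1.025 × 9.81 = 10.05525 kN/m³.
A = π(1.5)² = 7.06858 m².
From F = γ·h_c·A, the centroid depth is h_c = 327/(10.05525 × 7.06858) = 4.60069 m.
The centroid is at the centre, 1.5 m below the top of the plate, so the highest point sits at h_top = 4.60069 − 1.5 = 3.10069 m below the surface.

d_top ≈ 3.10 m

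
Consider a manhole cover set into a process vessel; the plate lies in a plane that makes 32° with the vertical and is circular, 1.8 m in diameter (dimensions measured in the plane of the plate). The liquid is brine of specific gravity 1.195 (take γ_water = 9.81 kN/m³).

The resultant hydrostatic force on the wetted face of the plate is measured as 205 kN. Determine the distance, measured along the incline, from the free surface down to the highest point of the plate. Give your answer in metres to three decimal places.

y_top ≈ 7.203 m

γ = 1.195 × 9.81 = 11.72295 kN/m³.
A = π(0.9)² = 2.54469 m².
From F = γ·h_c·A, the centroid depth is h_c = 205/(11.72295 × 2.54469) = 6.87198 m.
The plate makes 32° with the vertical, i.e. θ = 90° − 32° = 58° to the horizontal. Measuring y along the incline from the free-surface line, vertical depth h = y·sinθ with sinθ = 0.848048.
Along the incline, y_c = h_c/sinθ = 6.87198/0.848048 = 8.10329 m.
The centroid is at the centre, 0.9 m below the top of the plate, so the highest point sits at y_top = 8.10329 − 0.9 = 7.20329 m along the incline.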